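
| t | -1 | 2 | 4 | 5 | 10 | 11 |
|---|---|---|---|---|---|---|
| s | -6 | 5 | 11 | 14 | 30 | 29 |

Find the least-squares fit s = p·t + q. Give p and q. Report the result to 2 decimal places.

With design matrix M, MᵀM = [[267, 31]; [31, 6]] and Mᵀs = [749, 83]ᵀ.
Δ = 267·6 − 31² = 641.
p = (749·6 − 31·83)/641 = 1921/641; q = (267·83 − 31·749)/641 = -1058/641.

p = 3.00, q = -1.65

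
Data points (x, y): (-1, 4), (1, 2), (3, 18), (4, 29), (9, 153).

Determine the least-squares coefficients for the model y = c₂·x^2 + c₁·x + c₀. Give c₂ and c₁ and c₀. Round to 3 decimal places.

The normal system AᵀA·[c₂, c₁, c₀]ᵀ = Aᵀy is [[6900, 820, 108]; [820, 108, 16]; [108, 16, 5]]·[c₂, c₁, c₀]ᵀ = [13025, 1545, 206]ᵀ.
Inverting the 3×3 Gram matrix, [c₂, c₁, c₀]ᵀ = [41787/21476, -7045/10738, 75/59]ᵀ.

c₂ = 1.946, c₁ = -0.656, c₀ = 1.271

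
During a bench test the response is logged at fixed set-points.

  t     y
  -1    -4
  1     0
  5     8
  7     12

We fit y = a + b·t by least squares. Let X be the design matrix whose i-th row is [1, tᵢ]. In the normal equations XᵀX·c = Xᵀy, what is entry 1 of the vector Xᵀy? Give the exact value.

16

Entry 1 ↔ basis 1, so (Xᵀy)_{1} = Σᵢ yᵢ = (1)·(-4) + (1)·(0) + (1)·(8) + (1)·(12) = 16.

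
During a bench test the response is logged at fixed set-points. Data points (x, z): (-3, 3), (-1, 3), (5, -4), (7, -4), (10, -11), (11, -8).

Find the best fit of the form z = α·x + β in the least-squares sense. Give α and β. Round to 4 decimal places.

α = -0.9494, β = 1.0890

Normal-equation sums: Σx·x = 305, Σx = 29, Σ1 = 6.
For Mᵀz: Σx·z = -258, Σz = -21.
MᵀM·[α, β]ᵀ = Mᵀz becomes [[305, 29]; [29, 6]]·[α, β]ᵀ = [-258, -21]ᵀ.
Determinant 305·6 − 29² = 989.
α = ((-258)·6 − 29·(-21))/989 = -939/989; β = (305·(-21) − 29·(-258))/989 = 1077/989.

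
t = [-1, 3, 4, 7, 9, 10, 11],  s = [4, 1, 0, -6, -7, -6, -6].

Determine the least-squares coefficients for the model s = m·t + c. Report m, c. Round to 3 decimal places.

m = -0.967, c = 3.084

Forming MᵀM = [[377, 43]; [43, 7]] and Mᵀs = [-232, -20]ᵀ gives MᵀM·[m, c]ᵀ = Mᵀs.
det = 377·7 − 43² = 790.
m = ((-232)·7 − 43·(-20))/790 = -382/395; c = (377·(-20) − 43·(-232))/790 = 1218/395.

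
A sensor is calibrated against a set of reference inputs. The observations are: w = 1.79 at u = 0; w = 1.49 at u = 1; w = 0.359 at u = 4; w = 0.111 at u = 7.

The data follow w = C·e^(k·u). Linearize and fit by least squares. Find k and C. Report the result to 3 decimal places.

k = -0.412, C = 1.965

Taking logs, ln w = k·u + ln C, so regress ln w on u.
AᵀA = [[66.0000, 12.0000]; [12.0000, 4]], rhs = [-19.0865, -2.2417]ᵀ  (here Σu = 12.0000, Σ(u)² = 66.0000, Σln w = -2.2417, Σu·ln w = -19.0865).
Δ = 66.0000·4 − (12.0000)² = 120.0000; k = (-19.0865·4 − 12.0000·-2.2417)/120.0000 = -0.41205, ln C = (66.0000·-2.2417 − 12.0000·-19.0865)/120.0000 = 0.67574, so C = exp(0.67574) = 1.96548.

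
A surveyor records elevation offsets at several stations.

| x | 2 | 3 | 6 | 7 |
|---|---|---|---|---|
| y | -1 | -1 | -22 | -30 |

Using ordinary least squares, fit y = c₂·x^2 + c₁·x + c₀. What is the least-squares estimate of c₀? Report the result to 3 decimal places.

The normal system MᵀM·[c₂, c₁, c₀]ᵀ = Mᵀy is [[3794, 594, 98]; [594, 98, 18]; [98, 18, 4]]·[c₂, c₁, c₀]ᵀ = [-2275, -347, -54]ᵀ.
Solving the 3×3 system (Gaussian elimination) gives c₂ = -1, c₁ = 49/17, c₀ = -67/34.

c₀ = -1.971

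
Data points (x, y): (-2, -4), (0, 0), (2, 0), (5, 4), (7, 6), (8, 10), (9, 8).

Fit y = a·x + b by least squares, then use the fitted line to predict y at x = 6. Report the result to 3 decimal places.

ŷ = 5.559

From the data, Σx·x = 227, Σx = 29, Σ1 = 7.
And Σx·y = 222, Σy = 24.
So MᵀM·[a, b]ᵀ = Mᵀy: [[227, 29]; [29, 7]]·[a, b]ᵀ = [222, 24]ᵀ.
Determinant 227·7 − 29² = 748.
a = (222·7 − 29·24)/748 = 39/34; b = (227·24 − 29·222)/748 = -45/34.
At x = 6: ŷ = (39/34)·(6) + (-45/34)·(1) = 189/34.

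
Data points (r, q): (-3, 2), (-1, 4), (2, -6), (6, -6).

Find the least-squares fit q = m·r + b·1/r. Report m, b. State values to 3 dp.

m = -0.859, b = -3.767

From the data, Σr·r = 50, Σr·1/r = 4, Σ1/r·1/r = 25/18.
Right-hand side: Σr·q = -58, Σ1/r·q = -26/3.
Δ = 50·(25/18) − 4² = 481/9.
m = ((-58)·(25/18) − 4·(-26/3))/(481/9) = -413/481; b = (50·(-26/3) − 4·(-58))/(481/9) = -1812/481.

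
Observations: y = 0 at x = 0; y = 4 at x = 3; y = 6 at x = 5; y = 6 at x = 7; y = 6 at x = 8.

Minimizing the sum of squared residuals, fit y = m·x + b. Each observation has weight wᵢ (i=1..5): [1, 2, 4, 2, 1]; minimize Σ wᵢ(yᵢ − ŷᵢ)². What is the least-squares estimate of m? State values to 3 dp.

m = 0.726

With design matrix A, AᵀWA = [[280, 48]; [48, 10]] and AᵀWy = [276, 50]ᵀ.
Eliminating b: 10·(row 1) − 48·(row 2) gives 496·m = 10·276 − 48·50 = 360, so m = 45/62.
Then b = (50 − 48·(45/62))/10 = 47/31.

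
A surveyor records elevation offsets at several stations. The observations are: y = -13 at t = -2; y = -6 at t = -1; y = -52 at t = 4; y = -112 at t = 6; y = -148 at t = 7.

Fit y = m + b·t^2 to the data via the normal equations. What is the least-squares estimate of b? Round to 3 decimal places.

The normal system MᵀM·[m, b]ᵀ = Mᵀy is [[5, 106]; [106, 3970]]·[m, b]ᵀ = [-331, -12174]ᵀ.
Eliminating b: 3970·(row 1) − 106·(row 2) gives 8614·m = 3970·(-331) − 106·(-12174) = -23626, so m = -11813/4307.
Then b = ((-12174) − 106·(-11813/4307))/3970 = -12892/4307.

b = -2.993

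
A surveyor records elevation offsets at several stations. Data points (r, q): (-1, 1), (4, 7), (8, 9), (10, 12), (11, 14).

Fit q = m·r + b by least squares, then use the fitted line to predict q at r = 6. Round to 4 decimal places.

q̂ = 8.1975

With design matrix M, MᵀM = [[302, 32]; [32, 5]] and Mᵀq = [373, 43]ᵀ.
Determinant 302·5 − 32² = 486.
m = (373·5 − 32·43)/486 = 163/162; b = (302·43 − 32·373)/486 = 175/81.
At r = 6: q̂ = (163/162)·(6) + (175/81)·(1) = 664/81.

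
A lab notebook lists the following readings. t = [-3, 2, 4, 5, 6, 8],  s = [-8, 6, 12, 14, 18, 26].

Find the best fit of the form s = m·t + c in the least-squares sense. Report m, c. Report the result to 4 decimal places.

m = 3.0091, c = 0.3000

The normal system MᵀM·[m, c]ᵀ = Mᵀs is [[154, 22]; [22, 6]]·[m, c]ᵀ = [470, 68]ᵀ.
Determinant 154·6 − 22² = 440.
m = (470·6 − 22·68)/440 = 331/110; c = (154·68 − 22·470)/440 = 3/10.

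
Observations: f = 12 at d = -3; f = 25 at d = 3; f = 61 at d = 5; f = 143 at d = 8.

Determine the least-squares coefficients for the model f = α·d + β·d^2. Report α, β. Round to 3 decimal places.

α = 2.164, β = 1.972

Entries of AᵀA: Σd·d = 107, Σd·d^2 = 637, Σd^2·d^2 = 4883.
Right-hand side: Σd·f = 1488, Σd^2·f = 11010.
So AᵀA·[α, β]ᵀ = Aᵀf: [[107, 637]; [637, 4883]]·[α, β]ᵀ = [1488, 11010]ᵀ.
Determinant 107·4883 − 637² = 116712.
α = (1488·4883 − 637·11010)/116712 = 42089/19452; β = (107·11010 − 637·1488)/116712 = 38369/19452.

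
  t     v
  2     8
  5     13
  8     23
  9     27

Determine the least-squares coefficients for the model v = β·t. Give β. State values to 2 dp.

Compute the Gram sums: Σt·t = 174.
Moment sums: Σt·v = 508.
So AᵀA·[β]ᵀ = Aᵀv: [[174]]·[β]ᵀ = [508]ᵀ.
Hence β = 508 / 174 ≈ 2.91954.

β = 2.92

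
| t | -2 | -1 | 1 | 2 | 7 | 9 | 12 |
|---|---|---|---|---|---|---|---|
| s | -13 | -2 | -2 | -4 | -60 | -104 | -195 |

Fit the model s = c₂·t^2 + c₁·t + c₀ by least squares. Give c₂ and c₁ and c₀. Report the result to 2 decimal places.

c₂ = -1.53, c₁ = 2.21, c₀ = -1.24

From the data, Σt^2·t^2 = 29732, Σt^2·t = 2800, Σt^2 = 284, Σt·t = 284, Σt = 28, Σ1 = 7.
Moment sums: Σt^2·s = -39516, Σt·s = -3678, Σs = -380.
So MᵀM·[c₂, c₁, c₀]ᵀ = Mᵀs: [[29732, 2800, 284]; [2800, 284, 28]; [284, 28, 7]]·[c₂, c₁, c₀]ᵀ = [-39516, -3678, -380]ᵀ.
Inverting the 3×3 Gram matrix, [c₂, c₁, c₀]ᵀ = [-80805/52963, 234481/105926, -65722/52963]ᵀ.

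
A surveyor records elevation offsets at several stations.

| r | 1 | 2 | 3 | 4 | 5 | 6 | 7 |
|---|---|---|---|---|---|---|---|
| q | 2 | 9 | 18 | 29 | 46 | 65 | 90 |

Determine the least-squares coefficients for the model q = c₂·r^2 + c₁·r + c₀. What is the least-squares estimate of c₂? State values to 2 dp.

c₂ = 1.81

Normal-equation sums: Σr^2·r^2 = 4676, Σr^2·r = 784, Σr^2 = 140, Σr·r = 140, Σr = 28, Σ1 = 7.
Right-hand side: Σr^2·q = 8564, Σr·q = 1440, Σq = 259.
Solving the 3×3 system (Gaussian elimination) gives c₂ = 38/21, c₁ = -1/21, c₀ = 1.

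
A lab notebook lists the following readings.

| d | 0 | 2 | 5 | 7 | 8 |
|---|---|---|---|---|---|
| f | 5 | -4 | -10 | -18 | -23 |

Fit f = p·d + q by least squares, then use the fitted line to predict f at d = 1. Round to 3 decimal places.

f̂ = 1.133

Entries of MᵀM: Σd·d = 142, Σd = 22, Σ1 = 5.
Moment sums: Σd·f = -368, Σf = -50.
Normal equations: [[142, 22]; [22, 5]]·[p, q]ᵀ = [-368, -50]ᵀ.
Δ = 142·5 − 22² = 226.
p = ((-368)·5 − 22·(-50))/226 = -370/113; q = (142·(-50) − 22·(-368))/226 = 498/113.
At d = 1: f̂ = (-370/113)·(1) + (498/113)·(1) = 128/113.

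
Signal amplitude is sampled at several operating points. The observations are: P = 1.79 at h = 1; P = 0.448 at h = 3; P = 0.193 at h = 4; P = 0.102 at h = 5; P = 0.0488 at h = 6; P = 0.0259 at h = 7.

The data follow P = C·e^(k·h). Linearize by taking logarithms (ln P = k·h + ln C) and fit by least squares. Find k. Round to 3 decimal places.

k = -0.712

Let Y = ln P. Fitting Y = k·h + ln C by least squares:
Σh = 26.0000, Σ(h)² = 136.0000, Σln P = -10.8221, Σh·ln P = -63.5156.
Normal system: [[136.0000, 26.0000]; [26.0000, 6]]·[k, ln C]ᵀ = [-63.5156, -10.8221]ᵀ.
Slope k = (n·Σh·ln P − Σh·Σln P)/(n·Σ(h)² − (Σh)²) = (6·-63.5156 − 26.0000·-10.8221)/140.0000 = -0.71227; ln C = (Σln P − k·Σh)/n = 1.28282.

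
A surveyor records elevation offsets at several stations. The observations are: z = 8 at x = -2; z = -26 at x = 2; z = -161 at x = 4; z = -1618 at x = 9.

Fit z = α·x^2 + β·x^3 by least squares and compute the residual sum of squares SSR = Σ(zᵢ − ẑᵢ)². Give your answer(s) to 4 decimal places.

The normal system MᵀM·[α, β]ᵀ = Mᵀz is [[6849, 60073]; [60073, 535665]]·[α, β]ᵀ = [-133706, -1190098]ᵀ.
det = 6849·535665 − 60073² = 60004256.
α = ((-133706)·535665 − 60073·(-1190098))/60004256 = -1239109/576964; β = (6849·(-1190098) − 60073·(-133706))/60004256 = -1142891/576964.
Residuals: 107255/144241, -225375/144241, 19891/144241, 1904/144241; SSR = 434667/144241.

SSR = 3.0135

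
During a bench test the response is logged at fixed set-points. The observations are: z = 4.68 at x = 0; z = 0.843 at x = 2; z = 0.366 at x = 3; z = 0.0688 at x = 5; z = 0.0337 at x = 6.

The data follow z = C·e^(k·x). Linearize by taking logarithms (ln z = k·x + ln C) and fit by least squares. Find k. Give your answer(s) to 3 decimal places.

k = -0.826

Linearized form: ln z = k·x + ln C. From the 5 transformed points,
XᵀX = [[74.0000, 16.0000]; [16.0000, 5]], rhs = [-37.0812, -5.6994]ᵀ  (here Σx = 16.0000, Σ(x)² = 74.0000, Σln z = -5.6994, Σx·ln z = -37.0812).
Slope k = (n·Σx·ln z − Σx·Σln z)/(n·Σ(x)² − (Σx)²) = (5·-37.0812 − 16.0000·-5.6994)/114.0000 = -0.82645; ln C = (Σln z − k·Σx)/n = 1.50476.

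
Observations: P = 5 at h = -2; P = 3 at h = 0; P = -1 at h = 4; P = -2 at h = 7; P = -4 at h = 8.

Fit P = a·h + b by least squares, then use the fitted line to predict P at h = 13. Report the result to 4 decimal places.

From the data, Σh·h = 133, Σh = 17, Σ1 = 5.
And Σh·P = -60, ΣP = 1.
Δ = 133·5 − 17² = 376.
a = ((-60)·5 − 17·1)/376 = -317/376; b = (133·1 − 17·(-60))/376 = 1153/376.
At h = 13: P̂ = (-317/376)·(13) + (1153/376)·(1) = -371/47.

P̂ = -7.8936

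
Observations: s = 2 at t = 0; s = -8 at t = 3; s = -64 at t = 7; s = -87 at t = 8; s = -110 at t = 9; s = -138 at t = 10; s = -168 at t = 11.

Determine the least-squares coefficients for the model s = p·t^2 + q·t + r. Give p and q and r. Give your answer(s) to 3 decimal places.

Normal-equation sums: Σt^2·t^2 = 37780, Σt^2·t = 3942, Σt^2 = 424, Σt·t = 424, Σt = 48, Σ1 = 7.
And Σt^2·s = -51814, Σt·s = -5386, Σs = -573.
So MᵀM·[p, q, r]ᵀ = Mᵀs: [[37780, 3942, 424]; [3942, 424, 48]; [424, 48, 7]]·[p, q, r]ᵀ = [-51814, -5386, -573]ᵀ.
Row-reducing yields p = -202051/135129, q = 42775/45043, r = 297301/135129.

p = -1.495, q = 0.950, r = 2.200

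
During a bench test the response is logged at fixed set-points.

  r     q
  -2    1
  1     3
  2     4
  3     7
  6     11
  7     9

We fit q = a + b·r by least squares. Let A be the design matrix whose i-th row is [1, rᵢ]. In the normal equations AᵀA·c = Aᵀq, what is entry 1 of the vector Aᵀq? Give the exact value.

35

Entry 1 ↔ basis 1, so (Aᵀq)_{1} = Σᵢ qᵢ = (1)·(1) + (1)·(3) + (1)·(4) + (1)·(7) + (1)·(11) + (1)·(9) = 35.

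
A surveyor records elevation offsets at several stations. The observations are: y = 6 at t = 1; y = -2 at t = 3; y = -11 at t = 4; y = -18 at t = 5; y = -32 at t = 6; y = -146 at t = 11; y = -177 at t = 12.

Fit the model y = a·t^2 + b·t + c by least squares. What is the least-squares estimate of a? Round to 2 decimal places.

Sums needed: Σt^2·t^2 = 37636, Σt^2·t = 3492, Σt^2 = 352, Σt·t = 352, Σt = 42, Σ1 = 7.
And Σt^2·y = -44944, Σt·y = -4056, Σy = -380.
MᵀM·[a, b, c]ᵀ = Mᵀy becomes [[37636, 3492, 352]; [3492, 352, 42]; [352, 42, 7]]·[a, b, c]ᵀ = [-44944, -4056, -380]ᵀ.
Solving the 3×3 system (Gaussian elimination) gives a = -1451/975, b = 4513/1625, c = 18946/4875.

a = -1.49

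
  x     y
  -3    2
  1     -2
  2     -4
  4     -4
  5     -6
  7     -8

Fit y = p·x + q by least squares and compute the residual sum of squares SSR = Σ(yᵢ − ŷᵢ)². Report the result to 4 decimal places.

Compute the Gram sums: Σx·x = 104, Σx = 16, Σ1 = 6.
And Σx·y = -118, Σy = -22.
Normal equations: [[104, 16]; [16, 6]]·[p, q]ᵀ = [-118, -22]ᵀ.
Eliminating q: 6·(row 1) − 16·(row 2) gives 368·p = 6·(-118) − 16·(-22) = -356, so p = -89/92.
Then q = ((-22) − 16·(-89/92))/6 = -25/23.
Residuals: 17/92, 5/92, -45/46, 22/23, -7/92, -13/92; SSR = 89/46.

SSR = 1.9348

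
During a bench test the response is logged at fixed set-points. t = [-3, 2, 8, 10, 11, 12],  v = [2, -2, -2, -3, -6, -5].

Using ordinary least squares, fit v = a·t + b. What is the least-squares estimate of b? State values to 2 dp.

b = 0.20

With design matrix A, AᵀA = [[442, 40]; [40, 6]] and Aᵀv = [-182, -16]ᵀ.
Eliminating b: 6·(row 1) − 40·(row 2) gives 1052·a = 6·(-182) − 40·(-16) = -452, so a = -113/263.
Then b = ((-16) − 40·(-113/263))/6 = 52/263.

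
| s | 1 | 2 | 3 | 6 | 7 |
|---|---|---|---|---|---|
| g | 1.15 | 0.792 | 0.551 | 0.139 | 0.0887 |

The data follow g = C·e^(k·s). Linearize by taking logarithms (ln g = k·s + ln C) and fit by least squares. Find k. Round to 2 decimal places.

k = -0.43

Linearized form: ln g = k·s + ln C. From the 5 transformed points,
Σs = 19.0000, Σ(s)² = 99.0000, Σln g = -5.0852, Σs·ln g = -30.9118.
Equations: 99.0000·k + 19.0000·ln C = -30.9118;  19.0000·k + 5·ln C = -5.0852.
Δ = 99.0000·5 − (19.0000)² = 134.0000; k = (-30.9118·5 − 19.0000·-5.0852)/134.0000 = -0.43239, ln C = (99.0000·-5.0852 − 19.0000·-30.9118)/134.0000 = 0.62602.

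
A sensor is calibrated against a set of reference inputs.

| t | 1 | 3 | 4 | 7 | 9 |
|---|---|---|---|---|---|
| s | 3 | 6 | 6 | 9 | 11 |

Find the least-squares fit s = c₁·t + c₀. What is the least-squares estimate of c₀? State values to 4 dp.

From the data, Σt·t = 156, Σt = 24, Σ1 = 5.
Moment sums: Σt·s = 207, Σs = 35.
XᵀX·[c₁, c₀]ᵀ = Xᵀs becomes [[156, 24]; [24, 5]]·[c₁, c₀]ᵀ = [207, 35]ᵀ.
Determinant 156·5 − 24² = 204.
c₁ = (207·5 − 24·35)/204 = 65/68; c₀ = (156·35 − 24·207)/204 = 41/17.

c₀ = 2.4118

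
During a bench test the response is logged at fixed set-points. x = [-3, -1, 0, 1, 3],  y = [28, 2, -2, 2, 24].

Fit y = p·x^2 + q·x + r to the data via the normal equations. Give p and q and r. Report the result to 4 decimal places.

p = 3.0476, q = -0.6000, r = -1.3905

From the data, Σx^2·x^2 = 164, Σx^2·x = 0, Σx^2 = 20, Σx·x = 20, Σx = 0, Σ1 = 5.
For Aᵀy: Σx^2·y = 472, Σx·y = -12, Σy = 54.
Normal equations: [[164, 0, 20]; [0, 20, 0]; [20, 0, 5]]·[p, q, r]ᵀ = [472, -12, 54]ᵀ.
Inverting the 3×3 Gram matrix, [p, q, r]ᵀ = [64/21, -3/5, -146/105]ᵀ.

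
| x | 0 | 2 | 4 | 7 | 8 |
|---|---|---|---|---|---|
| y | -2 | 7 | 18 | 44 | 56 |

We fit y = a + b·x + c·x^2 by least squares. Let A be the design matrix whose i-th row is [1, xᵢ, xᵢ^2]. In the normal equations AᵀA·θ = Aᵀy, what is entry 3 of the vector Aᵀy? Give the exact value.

6056

Entry 3 ↔ basis x^2, so (Aᵀy)_{3} = Σᵢ (x^2)·yᵢ = (0)·(-2) + (4)·(7) + (16)·(18) + (49)·(44) + (64)·(56) = 6056.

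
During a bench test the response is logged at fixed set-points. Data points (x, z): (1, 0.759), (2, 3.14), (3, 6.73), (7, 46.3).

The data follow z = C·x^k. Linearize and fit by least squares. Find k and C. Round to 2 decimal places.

k = 2.11, C = 0.73

Linearized form: ln z = k·ln x + ln C. From the 4 transformed points,
AᵀA = [[5.4740, 3.7377]; [3.7377, 4]], rhs = [10.3505, 6.6102]ᵀ  (here Σln x = 3.7377, Σ(ln x)² = 5.4740, Σln z = 6.6102, Σln x·ln z = 10.3505).
Slope k = (n·Σln x·ln z − Σln x·Σln z)/(n·Σ(ln x)² − (Σln x)²) = (4·10.3505 − 3.7377·6.6102)/7.9257 = 2.10650; ln C = (Σln z − k·Σln x)/n = -0.31580, so C = exp(-0.31580) = 0.72920.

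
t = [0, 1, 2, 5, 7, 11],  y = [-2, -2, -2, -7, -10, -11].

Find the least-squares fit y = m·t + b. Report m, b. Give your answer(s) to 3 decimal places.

m = -0.969, b = -1.466

From the data, Σt·t = 200, Σt = 26, Σ1 = 6.
For Aᵀy: Σt·y = -232, Σy = -34.
AᵀA·[m, b]ᵀ = Aᵀy becomes [[200, 26]; [26, 6]]·[m, b]ᵀ = [-232, -34]ᵀ.
Determinant 200·6 − 26² = 524.
m = ((-232)·6 − 26·(-34))/524 = -127/131; b = (200·(-34) − 26·(-232))/524 = -192/131.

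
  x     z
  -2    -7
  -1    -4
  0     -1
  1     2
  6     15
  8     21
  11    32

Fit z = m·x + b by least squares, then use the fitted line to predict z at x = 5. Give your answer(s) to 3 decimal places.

ẑ = 13.260

Compute the Gram sums: Σx·x = 227, Σx = 23, Σ1 = 7.
And Σx·z = 630, Σz = 58.
AᵀA·[m, b]ᵀ = Aᵀz becomes [[227, 23]; [23, 7]]·[m, b]ᵀ = [630, 58]ᵀ.
det = 227·7 − 23² = 1060.
m = (630·7 − 23·58)/1060 = 769/265; b = (227·58 − 23·630)/1060 = -331/265.
At x = 5: ẑ = (769/265)·(5) + (-331/265)·(1) = 3514/265.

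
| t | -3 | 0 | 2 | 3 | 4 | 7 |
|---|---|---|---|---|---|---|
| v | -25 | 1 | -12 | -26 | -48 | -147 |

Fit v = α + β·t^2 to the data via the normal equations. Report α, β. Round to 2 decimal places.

From the data, Σ1 = 6, Σt^2 = 87, Σt^2·t^2 = 2835.
Moment sums: Σv = -257, Σt^2·v = -8478.
Normal equations: [[6, 87]; [87, 2835]]·[α, β]ᵀ = [-257, -8478]ᵀ.
Determinant 6·2835 − 87² = 9441.
α = ((-257)·2835 − 87·(-8478))/9441 = 999/1049; β = (6·(-8478) − 87·(-257))/9441 = -9503/3147.

α = 0.95, β = -3.02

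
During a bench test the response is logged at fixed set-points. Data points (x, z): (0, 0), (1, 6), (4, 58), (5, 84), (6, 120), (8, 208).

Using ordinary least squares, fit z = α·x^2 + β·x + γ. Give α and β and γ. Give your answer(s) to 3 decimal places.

Forming AᵀA = [[6274, 918, 142]; [918, 142, 24]; [142, 24, 6]] and Aᵀz = [20666, 3042, 476]ᵀ gives AᵀA·[α, β, γ]ᵀ = Aᵀz.
Row-reducing yields α = 25598/8635, β = 3771/1727, γ = 3804/8635.

α = 2.964, β = 2.184, γ = 0.441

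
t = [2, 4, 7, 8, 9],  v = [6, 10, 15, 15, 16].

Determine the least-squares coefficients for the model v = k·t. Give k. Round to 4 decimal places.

Compute the Gram sums: Σt·t = 214.
For Mᵀv: Σt·v = 421.
k = 421/214 = 1.96729.

k = 1.9673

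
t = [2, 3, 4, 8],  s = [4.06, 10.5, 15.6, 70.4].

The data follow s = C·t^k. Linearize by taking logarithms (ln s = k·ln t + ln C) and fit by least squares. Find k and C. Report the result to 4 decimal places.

Let Y = ln s. Fitting Y = k·ln t + ln C by least squares:
Σln t = 5.2575, Σ(ln t)² = 7.9333, Σln s = 10.7540, Σln t·ln s = 16.2093.
Equations: 7.9333·k + 5.2575·ln C = 16.2093;  5.2575·k + 4·ln C = 10.7540.
Δ = 7.9333·4 − (5.2575)² = 4.0919; k = (16.2093·4 − 5.2575·10.7540)/4.0919 = 2.02795, ln C = (7.9333·10.7540 − 5.2575·16.2093)/4.0919 = 0.02303, so C = exp(0.02303) = 1.02329.

k = 2.0279, C = 1.0233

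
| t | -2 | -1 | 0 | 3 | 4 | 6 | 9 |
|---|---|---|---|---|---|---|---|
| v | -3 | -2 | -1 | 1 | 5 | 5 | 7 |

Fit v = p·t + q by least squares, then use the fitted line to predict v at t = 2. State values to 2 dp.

The normal equations are: 147·p + 19·q = 124;  19·p + 7·q = 12.
Eliminating q: 7·(row 1) − 19·(row 2) gives 668·p = 7·124 − 19·12 = 640, so p = 160/167.
Then q = (12 − 19·(160/167))/7 = -148/167.
At t = 2: v̂ = (160/167)·(2) + (-148/167)·(1) = 172/167.

v̂ = 1.03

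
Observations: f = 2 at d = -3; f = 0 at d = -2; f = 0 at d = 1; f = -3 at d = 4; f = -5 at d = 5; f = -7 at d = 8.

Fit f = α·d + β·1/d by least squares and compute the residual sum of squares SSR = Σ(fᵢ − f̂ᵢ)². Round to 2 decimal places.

Entries of XᵀX: Σd·d = 119, Σd·1/d = 6, Σ1/d·1/d = 21301/14400.
Moment sums: Σd·f = -99, Σ1/d·f = -79/24.
Normal equations: [[119, 6]; [6, 21301/14400]]·[α, β]ᵀ = [-99, -79/24]ᵀ.
det = 119·(21301/14400) − 6² = 2016419/14400.
α = ((-99)·(21301/14400) − 6·(-79/24))/(2016419/14400) = -1824399/2016419; β = (119·(-79/24) − 6·(-99))/(2016419/14400) = 2913000/2016419.
Residuals: -469359/2016419, -2192298/2016419, -1088601/2016419, 520089/2016419, -1542700/2016419, 116134/2016419; SSR = 4401577/2016419.

SSR = 2.18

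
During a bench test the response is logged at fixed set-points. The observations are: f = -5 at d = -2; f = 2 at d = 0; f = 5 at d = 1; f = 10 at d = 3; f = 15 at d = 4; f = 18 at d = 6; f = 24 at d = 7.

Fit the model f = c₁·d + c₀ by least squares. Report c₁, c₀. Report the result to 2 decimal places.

Sums needed: Σd·d = 115, Σd = 19, Σ1 = 7.
For Xᵀf: Σd·f = 381, Σf = 69.
So XᵀX·[c₁, c₀]ᵀ = Xᵀf: [[115, 19]; [19, 7]]·[c₁, c₀]ᵀ = [381, 69]ᵀ.
Δ = 115·7 − 19² = 444.
c₁ = (381·7 − 19·69)/444 = 113/37; c₀ = (115·69 − 19·381)/444 = 58/37.

c₁ = 3.05, c₀ = 1.57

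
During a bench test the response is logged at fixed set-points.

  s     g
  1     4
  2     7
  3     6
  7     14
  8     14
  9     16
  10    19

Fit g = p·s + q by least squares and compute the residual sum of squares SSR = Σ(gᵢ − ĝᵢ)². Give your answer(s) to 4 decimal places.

SSR = 5.6835

Setting ∂/∂p … = 0 gives: 308·p + 40·q = 580;  40·p + 7·q = 80.
Determinant 308·7 − 40² = 556.
p = (580·7 − 40·80)/556 = 215/139; q = (308·80 − 40·580)/556 = 360/139.
Residuals: -19/139, 183/139, -171/139, 81/139, -134/139, -71/139, 131/139; SSR = 790/139.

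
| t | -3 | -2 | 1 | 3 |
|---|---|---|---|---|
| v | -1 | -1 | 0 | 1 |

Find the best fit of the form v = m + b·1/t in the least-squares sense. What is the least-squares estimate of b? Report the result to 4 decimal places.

MᵀM·[m, b]ᵀ = Mᵀv reads: 4·m + (1/2)·b = -1;  (1/2)·m + (53/36)·b = 7/6.
Eliminating b: (53/36)·(row 1) − (1/2)·(row 2) gives (203/36)·m = (53/36)·(-1) − (1/2)·(7/6) = -37/18, so m = -74/203.
Then b = ((7/6) − (1/2)·(-74/203))/(53/36) = 186/203.

b = 0.9163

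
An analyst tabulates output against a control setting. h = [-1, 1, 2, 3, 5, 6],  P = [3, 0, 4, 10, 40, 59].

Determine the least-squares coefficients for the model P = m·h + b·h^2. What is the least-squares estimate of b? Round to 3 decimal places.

Sums needed: Σh·h = 76, Σh·h^2 = 376, Σh^2·h^2 = 2020.
Moment sums: Σh·P = 589, Σh^2·P = 3233.
Normal equations: [[76, 376]; [376, 2020]]·[m, b]ᵀ = [589, 3233]ᵀ.
Eliminating b: 2020·(row 1) − 376·(row 2) gives 12144·m = 2020·589 − 376·3233 = -25828, so m = -587/276.
Then b = (3233 − 376·(-587/276))/2020 = 551/276.

b = 1.996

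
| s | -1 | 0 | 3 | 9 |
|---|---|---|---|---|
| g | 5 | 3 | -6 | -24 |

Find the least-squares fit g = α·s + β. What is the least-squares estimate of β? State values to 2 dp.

Setting ∂/∂α … = 0 gives: 91·α + 11·β = -239;  11·α + 4·β = -22.
(Σs·s = 91, Σs = 11, Σ1 = 4, Σs·g = -239, Σg = -22.)
det = 91·4 − 11² = 243.
α = ((-239)·4 − 11·(-22))/243 = -238/81; β = (91·(-22) − 11·(-239))/243 = 209/81.

β = 2.58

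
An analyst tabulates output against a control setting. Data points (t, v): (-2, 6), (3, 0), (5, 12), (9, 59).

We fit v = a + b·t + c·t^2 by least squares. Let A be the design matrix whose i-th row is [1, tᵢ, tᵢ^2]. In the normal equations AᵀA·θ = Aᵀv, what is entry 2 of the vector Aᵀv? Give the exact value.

Entry 2 ↔ basis t, so (Aᵀv)_{2} = Σᵢ (t)·vᵢ = (-2)·(6) + (3)·(0) + (5)·(12) + (9)·(59) = 579.

579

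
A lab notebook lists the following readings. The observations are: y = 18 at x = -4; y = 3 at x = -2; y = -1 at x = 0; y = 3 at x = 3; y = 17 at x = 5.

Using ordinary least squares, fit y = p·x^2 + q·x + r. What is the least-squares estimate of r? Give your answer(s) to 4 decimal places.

The normal equations are: 978·p + 80·q + 54·r = 752;  80·p + 54·q + 2·r = 16;  54·p + 2·q + 5·r = 40.
Row-reducing yields p = 21280/21991, q = -23360/21991, r = -44552/21991.

r = -2.0259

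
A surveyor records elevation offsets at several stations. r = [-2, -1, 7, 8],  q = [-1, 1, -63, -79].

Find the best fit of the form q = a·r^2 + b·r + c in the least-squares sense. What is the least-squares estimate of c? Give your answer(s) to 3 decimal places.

c = -0.366

Sums needed: Σr^2·r^2 = 6514, Σr^2·r = 846, Σr^2 = 118, Σr·r = 118, Σr = 12, Σ1 = 4.
Moment sums: Σr^2·q = -8146, Σr·q = -1072, Σq = -142.
Solving the 3×3 system (Gaussian elimination) gives a = -1, b = -77/41, c = -15/41.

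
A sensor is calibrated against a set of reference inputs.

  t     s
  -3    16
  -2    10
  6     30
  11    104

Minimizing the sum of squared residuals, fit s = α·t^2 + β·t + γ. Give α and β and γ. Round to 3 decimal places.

α = 0.946, β = -1.283, γ = 3.643

Sums needed: Σt^2·t^2 = 16034, Σt^2·t = 1512, Σt^2 = 170, Σt·t = 170, Σt = 12, Σ1 = 4.
For Xᵀs: Σt^2·s = 13848, Σt·s = 1256, Σs = 160.
XᵀX·[α, β, γ]ᵀ = Xᵀs becomes [[16034, 1512, 170]; [1512, 170, 12]; [170, 12, 4]]·[α, β, γ]ᵀ = [13848, 1256, 160]ᵀ.
Inverting the 3×3 Gram matrix, [α, β, γ]ᵀ = [83440/88201, -113156/88201, 321308/88201]ᵀ.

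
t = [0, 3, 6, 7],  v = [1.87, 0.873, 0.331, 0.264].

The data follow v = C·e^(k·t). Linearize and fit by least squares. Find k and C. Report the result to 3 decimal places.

With ln vᵢ as the transformed response and tᵢ as the regressor:
AᵀA = [[94.0000, 16.0000]; [16.0000, 4]], rhs = [-16.3639, -1.9473]ᵀ  (here Σt = 16.0000, Σ(t)² = 94.0000, Σln v = -1.9473, Σt·ln v = -16.3639).
Solving (det = 120.0000): k = -0.28582, ln C = 0.65645, so C = exp(0.65645) = 1.92794.

k = -0.286, C = 1.928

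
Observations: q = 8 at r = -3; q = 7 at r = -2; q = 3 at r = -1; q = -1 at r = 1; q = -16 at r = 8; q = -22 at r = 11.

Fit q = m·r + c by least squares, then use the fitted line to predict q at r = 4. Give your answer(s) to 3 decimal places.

With design matrix M, MᵀM = [[200, 14]; [14, 6]] and Mᵀq = [-412, -21]ᵀ.
Eliminating c: 6·(row 1) − 14·(row 2) gives 1004·m = 6·(-412) − 14·(-21) = -2178, so m = -1089/502.
Then c = ((-21) − 14·(-1089/502))/6 = 392/251.
At r = 4: q̂ = (-1089/502)·(4) + (392/251)·(1) = -1786/251.

q̂ = -7.116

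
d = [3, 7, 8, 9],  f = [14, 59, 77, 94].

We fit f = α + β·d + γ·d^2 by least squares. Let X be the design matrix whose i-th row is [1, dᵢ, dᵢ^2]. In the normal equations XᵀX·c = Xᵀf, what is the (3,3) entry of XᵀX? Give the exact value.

Row 3 ↔ basis d^2, column 3 ↔ basis d^2, so (XᵀX)_{3,3} = Σᵢ (d^2)·(d^2) = (9)·(9) + (49)·(49) + (64)·(64) + (81)·(81) = 13139.

13139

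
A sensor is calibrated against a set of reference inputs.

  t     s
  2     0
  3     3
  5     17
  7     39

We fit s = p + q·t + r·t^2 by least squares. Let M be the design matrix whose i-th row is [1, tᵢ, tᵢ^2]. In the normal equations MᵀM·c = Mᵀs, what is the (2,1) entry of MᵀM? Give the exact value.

Row 2 ↔ basis t, column 1 ↔ basis 1, so (MᵀM)_{2,1} = Σᵢ t = (2)·(1) + (3)·(1) + (5)·(1) + (7)·(1) = 17.

17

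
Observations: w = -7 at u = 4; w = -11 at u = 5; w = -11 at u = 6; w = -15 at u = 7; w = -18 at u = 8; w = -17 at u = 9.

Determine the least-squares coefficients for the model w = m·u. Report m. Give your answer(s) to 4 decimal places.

m = -2.0332

AᵀA·[m]ᵀ = Aᵀw reads: 271·m = -551.
Hence m = -551 / 271 ≈ -2.03321.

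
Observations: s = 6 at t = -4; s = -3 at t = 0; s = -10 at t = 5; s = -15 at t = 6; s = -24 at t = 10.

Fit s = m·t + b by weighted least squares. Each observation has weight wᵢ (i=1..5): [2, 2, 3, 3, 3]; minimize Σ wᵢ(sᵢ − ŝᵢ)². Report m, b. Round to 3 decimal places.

m = -2.095, b = -1.982

MᵀWM·[m, b]ᵀ = MᵀWs reads: 515·m + 55·b = -1188;  55·m + 13·b = -141.
(Σwᵢ·t·t = 515, Σwᵢ·t = 55, Σwᵢ·1 = 13, Σwᵢ·t·s = -1188, Σwᵢ·s = -141.)
Eliminating b: 13·(row 1) − 55·(row 2) gives 3670·m = 13·(-1188) − 55·(-141) = -7689, so m = -7689/3670.
Then b = ((-141) − 55·(-7689/3670))/13 = -1455/734.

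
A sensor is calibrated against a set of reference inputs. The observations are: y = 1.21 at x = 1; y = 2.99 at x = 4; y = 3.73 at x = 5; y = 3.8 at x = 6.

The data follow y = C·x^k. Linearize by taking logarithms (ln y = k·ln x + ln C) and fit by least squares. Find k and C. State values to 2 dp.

Linearized form: ln y = k·ln x + ln C. From the 4 transformed points,
Σln x = 4.7875, Σ(ln x)² = 7.7225, Σln y = 3.9373, Σln x·ln y = 6.0290.
Normal system: [[7.7225, 4.7875]; [4.7875, 4]]·[k, ln C]ᵀ = [6.0290, 3.9373]ᵀ.
Slope k = (n·Σln x·ln y − Σln x·Σln y)/(n·Σ(ln x)² − (Σln x)²) = (4·6.0290 − 4.7875·3.9373)/7.9699 = 0.66078; ln C = (Σln y − k·Σln x)/n = 0.19345, so C = exp(0.19345) = 1.21343.

k = 0.66, C = 1.21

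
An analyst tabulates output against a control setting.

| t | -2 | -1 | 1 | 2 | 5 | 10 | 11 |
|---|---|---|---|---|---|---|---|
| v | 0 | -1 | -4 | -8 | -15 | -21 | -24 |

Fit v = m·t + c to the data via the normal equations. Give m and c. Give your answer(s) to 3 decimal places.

m = -1.862, c = -3.513

Sums needed: Σt·t = 256, Σt = 26, Σ1 = 7.
Right-hand side: Σt·v = -568, Σv = -73.
So MᵀM·[m, c]ᵀ = Mᵀv: [[256, 26]; [26, 7]]·[m, c]ᵀ = [-568, -73]ᵀ.
Eliminating c: 7·(row 1) − 26·(row 2) gives 1116·m = 7·(-568) − 26·(-73) = -2078, so m = -1039/558.
Then c = ((-73) − 26·(-1039/558))/7 = -980/279.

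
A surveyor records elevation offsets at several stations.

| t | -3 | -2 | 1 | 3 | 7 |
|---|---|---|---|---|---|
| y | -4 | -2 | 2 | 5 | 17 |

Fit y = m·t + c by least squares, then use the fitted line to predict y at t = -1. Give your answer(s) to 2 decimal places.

ŷ = -0.83

Normal-equation sums: Σt·t = 72, Σt = 6, Σ1 = 5.
And Σt·y = 152, Σy = 18.
XᵀX·[m, c]ᵀ = Xᵀy becomes [[72, 6]; [6, 5]]·[m, c]ᵀ = [152, 18]ᵀ.
Eliminating c: 5·(row 1) − 6·(row 2) gives 324·m = 5·152 − 6·18 = 652, so m = 163/81.
Then c = (18 − 6·(163/81))/5 = 32/27.
At t = -1: ŷ = (163/81)·(-1) + (32/27)·(1) = -67/81.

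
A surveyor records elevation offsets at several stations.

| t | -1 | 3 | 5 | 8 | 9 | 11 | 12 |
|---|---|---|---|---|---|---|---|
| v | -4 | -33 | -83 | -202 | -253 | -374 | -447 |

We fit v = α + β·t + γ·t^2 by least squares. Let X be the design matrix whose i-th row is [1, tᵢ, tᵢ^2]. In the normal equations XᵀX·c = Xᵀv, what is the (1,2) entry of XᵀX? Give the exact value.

47

Row 1 ↔ basis 1, column 2 ↔ basis t, so (XᵀX)_{1,2} = Σᵢ t = (1)·(-1) + (1)·(3) + (1)·(5) + (1)·(8) + (1)·(9) + (1)·(11) + (1)·(12) = 47.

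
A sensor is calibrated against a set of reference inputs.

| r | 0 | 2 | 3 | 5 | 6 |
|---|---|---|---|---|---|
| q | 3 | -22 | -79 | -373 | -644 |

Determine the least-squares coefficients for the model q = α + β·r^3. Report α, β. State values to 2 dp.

α = 2.15, β = -2.99

From the data, Σ1 = 5, Σr^3 = 376, Σr^3·r^3 = 63074.
Moment sums: Σq = -1115, Σr^3·q = -188038.
So AᵀA·[α, β]ᵀ = Aᵀq: [[5, 376]; [376, 63074]]·[α, β]ᵀ = [-1115, -188038]ᵀ.
Δ = 5·63074 − 376² = 173994.
α = ((-1115)·63074 − 376·(-188038))/173994 = 1329/617; β = (5·(-188038) − 376·(-1115))/173994 = -86825/28999.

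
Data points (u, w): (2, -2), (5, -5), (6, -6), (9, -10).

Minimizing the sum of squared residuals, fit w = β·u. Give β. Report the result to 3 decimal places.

β = -1.062

Setting ∂/∂β … = 0 gives: 146·β = -155.
Hence β = -155 / 146 ≈ -1.06164.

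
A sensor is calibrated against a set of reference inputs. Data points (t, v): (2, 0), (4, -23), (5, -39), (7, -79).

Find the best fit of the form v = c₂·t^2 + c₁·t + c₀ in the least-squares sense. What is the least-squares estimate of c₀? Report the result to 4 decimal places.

c₀ = 11.8013

Setting ∂/∂c₂ … = 0 gives: 3298·c₂ + 540·c₁ + 94·c₀ = -5214;  540·c₂ + 94·c₁ + 18·c₀ = -840;  94·c₂ + 18·c₁ + 4·c₀ = -141.
Inverting the 3×3 Gram matrix, [c₂, c₁, c₀]ᵀ = [-17/12, -159/52, 1841/156]ᵀ.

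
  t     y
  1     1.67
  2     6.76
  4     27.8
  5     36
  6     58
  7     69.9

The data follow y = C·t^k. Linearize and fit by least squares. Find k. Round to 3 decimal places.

k = 1.933

Taking logs, ln y = k·ln t + ln C, so regress ln y on ln t.
XᵀX = [[11.9895, 7.4265]; [7.4265, 6]], rhs = [27.2413, 17.6399]ᵀ  (here Σln t = 7.4265, Σ(ln t)² = 11.9895, Σln y = 17.6399, Σln t·ln y = 27.2413).
Solving (det = 16.7835): k = 1.93309, ln C = 0.54728.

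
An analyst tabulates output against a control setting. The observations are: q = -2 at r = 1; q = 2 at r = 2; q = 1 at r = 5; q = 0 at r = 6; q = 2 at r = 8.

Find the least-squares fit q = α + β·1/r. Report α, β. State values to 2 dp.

From the data, Σ1 = 5, Σ1/r = 239/120, Σ1/r·1/r = 19201/14400.
Right-hand side: Σq = 3, Σ1/r·q = -11/20.
Normal equations: [[5, 239/120]; [239/120, 19201/14400]]·[α, β]ᵀ = [3, -11/20]ᵀ.
det = 5·(19201/14400) − (239/120)² = 9721/3600.
α = (3·(19201/14400) − (239/120)·(-11/20))/(9721/3600) = 73377/38884; β = (5·(-11/20) − (239/120)·3)/(9721/3600) = -31410/9721.

α = 1.89, β = -3.23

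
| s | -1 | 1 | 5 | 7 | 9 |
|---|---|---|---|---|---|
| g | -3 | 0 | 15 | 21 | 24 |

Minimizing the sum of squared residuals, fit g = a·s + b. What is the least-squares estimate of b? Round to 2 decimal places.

b = -0.91

Compute the Gram sums: Σs·s = 157, Σs = 21, Σ1 = 5.
Moment sums: Σs·g = 441, Σg = 57.
So AᵀA·[a, b]ᵀ = Aᵀg: [[157, 21]; [21, 5]]·[a, b]ᵀ = [441, 57]ᵀ.
det = 157·5 − 21² = 344.
a = (441·5 − 21·57)/344 = 126/43; b = (157·57 − 21·441)/344 = -39/43.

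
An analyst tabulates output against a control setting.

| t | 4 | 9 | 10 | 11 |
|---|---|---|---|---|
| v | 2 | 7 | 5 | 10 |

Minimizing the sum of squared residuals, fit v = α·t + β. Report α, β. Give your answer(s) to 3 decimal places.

α = 0.931, β = -1.914

Compute the Gram sums: Σt·t = 318, Σt = 34, Σ1 = 4.
And Σt·v = 231, Σv = 24.
Eliminating β: 4·(row 1) − 34·(row 2) gives 116·α = 4·231 − 34·24 = 108, so α = 27/29.
Then β = (24 − 34·(27/29))/4 = -111/58.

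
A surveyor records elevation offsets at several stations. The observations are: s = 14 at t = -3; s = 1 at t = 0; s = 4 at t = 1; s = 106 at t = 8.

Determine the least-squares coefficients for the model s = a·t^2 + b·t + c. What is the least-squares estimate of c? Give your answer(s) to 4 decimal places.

c = 1.4771

The normal system MᵀM·[a, b, c]ᵀ = Mᵀs is [[4178, 486, 74]; [486, 74, 6]; [74, 6, 4]]·[a, b, c]ᵀ = [6914, 810, 125]ᵀ.
Inverting the 3×3 Gram matrix, [a, b, c]ᵀ = [3283/2098, 576/1049, 3099/2098]ᵀ.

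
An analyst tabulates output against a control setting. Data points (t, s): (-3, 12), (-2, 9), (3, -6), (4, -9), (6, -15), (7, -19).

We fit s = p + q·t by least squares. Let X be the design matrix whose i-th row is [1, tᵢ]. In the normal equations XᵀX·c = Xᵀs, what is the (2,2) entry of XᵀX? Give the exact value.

123

Row 2 ↔ basis t, column 2 ↔ basis t, so (XᵀX)_{2,2} = Σᵢ (t)·(t) = (-3)·(-3) + (-2)·(-2) + (3)·(3) + (4)·(4) + (6)·(6) + (7)·(7) = 123.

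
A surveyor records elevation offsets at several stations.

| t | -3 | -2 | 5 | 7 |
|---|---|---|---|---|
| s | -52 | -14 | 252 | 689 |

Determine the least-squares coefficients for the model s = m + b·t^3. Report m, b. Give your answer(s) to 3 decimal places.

With design matrix X, XᵀX = [[4, 433]; [433, 134067]] and Xᵀs = [875, 269343]ᵀ.
Eliminating b: 134067·(row 1) − 433·(row 2) gives 348779·m = 134067·875 − 433·269343 = 683106, so m = 683106/348779.
Then b = (269343 − 433·(683106/348779))/134067 = 698497/348779.

m = 1.959, b = 2.003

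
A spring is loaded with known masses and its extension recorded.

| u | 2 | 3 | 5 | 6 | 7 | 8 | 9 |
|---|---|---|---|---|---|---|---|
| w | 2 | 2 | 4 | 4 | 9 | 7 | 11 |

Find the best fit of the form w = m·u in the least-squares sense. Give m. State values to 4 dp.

m = 1.0149

Compute the Gram sums: Σu·u = 268.
For Mᵀw: Σu·w = 272.
Normal equations: [[268]]·[m]ᵀ = [272]ᵀ.
Hence m = 272 / 268 ≈ 1.01493.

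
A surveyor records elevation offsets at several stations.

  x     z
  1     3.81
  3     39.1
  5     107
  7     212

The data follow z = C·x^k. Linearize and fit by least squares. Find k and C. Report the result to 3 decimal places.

Linearized form: ln z = k·ln x + ln C. From the 4 transformed points,
Σln x = 4.6540, Σ(ln x)² = 7.5838, Σln z = 15.0332, Σln x·ln z = 21.9717.
Equations: 7.5838·k + 4.6540·ln C = 21.9717;  4.6540·k + 4·ln C = 15.0332.
Solving (det = 8.6759): k = 2.06585, ln C = 1.35469, so C = exp(1.35469) = 3.87557.

k = 2.066, C = 3.876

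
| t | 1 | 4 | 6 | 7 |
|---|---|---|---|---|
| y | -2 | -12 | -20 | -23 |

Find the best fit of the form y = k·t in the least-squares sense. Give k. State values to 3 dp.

The normal equations are: 102·k = -331.
(Σt·t = 102, Σt·y = -331.)
Hence k = -331 / 102 ≈ -3.2451.

k = -3.245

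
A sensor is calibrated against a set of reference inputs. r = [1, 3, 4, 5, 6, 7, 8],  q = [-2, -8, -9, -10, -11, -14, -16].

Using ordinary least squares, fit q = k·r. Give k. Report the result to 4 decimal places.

From the data, Σr·r = 200.
And Σr·q = -404.
Hence k = -404 / 200 ≈ -2.02.

k = -2.0200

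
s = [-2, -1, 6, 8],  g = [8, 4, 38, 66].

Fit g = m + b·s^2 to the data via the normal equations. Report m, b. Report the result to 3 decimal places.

Entries of AᵀA: Σ1 = 4, Σs^2 = 105, Σs^2·s^2 = 5409.
For Aᵀg: Σg = 116, Σs^2·g = 5628.
So AᵀA·[m, b]ᵀ = Aᵀg: [[4, 105]; [105, 5409]]·[m, b]ᵀ = [116, 5628]ᵀ.
det = 4·5409 − 105² = 10611.
m = (116·5409 − 105·5628)/10611 = 1352/393; b = (4·5628 − 105·116)/10611 = 1148/1179.

m = 3.440, b = 0.974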